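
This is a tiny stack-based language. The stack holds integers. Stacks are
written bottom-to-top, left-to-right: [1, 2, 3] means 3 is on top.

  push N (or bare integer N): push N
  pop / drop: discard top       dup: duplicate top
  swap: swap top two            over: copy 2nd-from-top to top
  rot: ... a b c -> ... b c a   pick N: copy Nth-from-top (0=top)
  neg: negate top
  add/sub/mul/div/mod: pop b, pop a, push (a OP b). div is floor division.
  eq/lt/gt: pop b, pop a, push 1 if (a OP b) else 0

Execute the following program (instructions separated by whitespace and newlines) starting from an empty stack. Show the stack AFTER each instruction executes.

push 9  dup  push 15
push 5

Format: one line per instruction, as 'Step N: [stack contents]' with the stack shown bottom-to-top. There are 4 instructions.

Step 1: [9]
Step 2: [9, 9]
Step 3: [9, 9, 15]
Step 4: [9, 9, 15, 5]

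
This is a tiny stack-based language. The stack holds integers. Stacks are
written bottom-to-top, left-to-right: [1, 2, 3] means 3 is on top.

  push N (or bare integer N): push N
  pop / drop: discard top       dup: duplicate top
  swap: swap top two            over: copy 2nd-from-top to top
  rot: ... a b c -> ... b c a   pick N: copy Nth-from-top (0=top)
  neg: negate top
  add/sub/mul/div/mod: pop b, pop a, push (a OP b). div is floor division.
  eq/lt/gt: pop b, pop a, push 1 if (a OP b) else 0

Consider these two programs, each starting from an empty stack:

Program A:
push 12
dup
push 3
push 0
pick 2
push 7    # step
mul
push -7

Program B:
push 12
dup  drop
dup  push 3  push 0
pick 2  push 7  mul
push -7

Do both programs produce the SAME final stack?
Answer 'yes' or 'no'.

Answer: yes

Derivation:
Program A trace:
  After 'push 12': [12]
  After 'dup': [12, 12]
  After 'push 3': [12, 12, 3]
  After 'push 0': [12, 12, 3, 0]
  After 'pick 2': [12, 12, 3, 0, 12]
  After 'push 7': [12, 12, 3, 0, 12, 7]
  After 'mul': [12, 12, 3, 0, 84]
  After 'push -7': [12, 12, 3, 0, 84, -7]
Program A final stack: [12, 12, 3, 0, 84, -7]

Program B trace:
  After 'push 12': [12]
  After 'dup': [12, 12]
  After 'drop': [12]
  After 'dup': [12, 12]
  After 'push 3': [12, 12, 3]
  After 'push 0': [12, 12, 3, 0]
  After 'pick 2': [12, 12, 3, 0, 12]
  After 'push 7': [12, 12, 3, 0, 12, 7]
  After 'mul': [12, 12, 3, 0, 84]
  After 'push -7': [12, 12, 3, 0, 84, -7]
Program B final stack: [12, 12, 3, 0, 84, -7]
Same: yes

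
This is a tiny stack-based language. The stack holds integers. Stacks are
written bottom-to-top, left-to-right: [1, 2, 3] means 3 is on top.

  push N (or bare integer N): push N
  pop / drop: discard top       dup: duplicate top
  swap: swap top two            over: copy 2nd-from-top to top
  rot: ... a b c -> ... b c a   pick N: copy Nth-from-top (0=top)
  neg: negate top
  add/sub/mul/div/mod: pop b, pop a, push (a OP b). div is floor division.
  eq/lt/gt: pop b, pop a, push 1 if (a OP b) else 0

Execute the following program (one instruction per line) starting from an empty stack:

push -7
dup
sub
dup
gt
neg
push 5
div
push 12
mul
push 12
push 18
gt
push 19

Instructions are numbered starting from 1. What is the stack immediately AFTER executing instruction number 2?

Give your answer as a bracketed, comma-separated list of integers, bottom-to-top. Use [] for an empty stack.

Answer: [-7, -7]

Derivation:
Step 1 ('push -7'): [-7]
Step 2 ('dup'): [-7, -7]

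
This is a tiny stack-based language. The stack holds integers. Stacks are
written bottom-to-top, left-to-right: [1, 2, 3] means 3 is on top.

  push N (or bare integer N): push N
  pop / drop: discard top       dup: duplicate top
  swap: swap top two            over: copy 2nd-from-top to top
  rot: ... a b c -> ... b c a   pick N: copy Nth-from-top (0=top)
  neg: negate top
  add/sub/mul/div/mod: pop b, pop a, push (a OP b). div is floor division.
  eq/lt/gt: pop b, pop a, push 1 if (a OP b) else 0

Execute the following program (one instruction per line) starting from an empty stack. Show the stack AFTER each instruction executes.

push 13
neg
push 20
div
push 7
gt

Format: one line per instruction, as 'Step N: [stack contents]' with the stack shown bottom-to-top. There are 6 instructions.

Step 1: [13]
Step 2: [-13]
Step 3: [-13, 20]
Step 4: [-1]
Step 5: [-1, 7]
Step 6: [0]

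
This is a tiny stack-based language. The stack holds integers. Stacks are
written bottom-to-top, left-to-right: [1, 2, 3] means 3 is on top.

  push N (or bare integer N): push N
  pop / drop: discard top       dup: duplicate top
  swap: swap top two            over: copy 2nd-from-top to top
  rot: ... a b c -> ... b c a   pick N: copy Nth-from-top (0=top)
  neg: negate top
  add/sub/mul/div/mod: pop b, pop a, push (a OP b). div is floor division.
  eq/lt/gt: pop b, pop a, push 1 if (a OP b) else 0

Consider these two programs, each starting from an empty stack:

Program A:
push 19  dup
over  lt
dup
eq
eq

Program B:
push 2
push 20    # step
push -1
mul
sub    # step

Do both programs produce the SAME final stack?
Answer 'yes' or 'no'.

Program A trace:
  After 'push 19': [19]
  After 'dup': [19, 19]
  After 'over': [19, 19, 19]
  After 'lt': [19, 0]
  After 'dup': [19, 0, 0]
  After 'eq': [19, 1]
  After 'eq': [0]
Program A final stack: [0]

Program B trace:
  After 'push 2': [2]
  After 'push 20': [2, 20]
  After 'push -1': [2, 20, -1]
  After 'mul': [2, -20]
  After 'sub': [22]
Program B final stack: [22]
Same: no

Answer: no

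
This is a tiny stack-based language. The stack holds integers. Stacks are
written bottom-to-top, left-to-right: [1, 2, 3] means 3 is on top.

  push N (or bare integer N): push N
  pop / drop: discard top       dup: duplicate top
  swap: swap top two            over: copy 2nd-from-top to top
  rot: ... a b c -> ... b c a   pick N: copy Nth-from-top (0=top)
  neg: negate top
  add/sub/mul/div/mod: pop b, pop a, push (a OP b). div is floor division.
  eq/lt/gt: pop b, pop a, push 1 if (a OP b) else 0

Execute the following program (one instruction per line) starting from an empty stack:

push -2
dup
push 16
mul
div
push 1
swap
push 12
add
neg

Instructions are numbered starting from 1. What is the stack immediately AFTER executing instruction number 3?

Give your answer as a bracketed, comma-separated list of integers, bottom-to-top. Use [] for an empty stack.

Step 1 ('push -2'): [-2]
Step 2 ('dup'): [-2, -2]
Step 3 ('push 16'): [-2, -2, 16]

Answer: [-2, -2, 16]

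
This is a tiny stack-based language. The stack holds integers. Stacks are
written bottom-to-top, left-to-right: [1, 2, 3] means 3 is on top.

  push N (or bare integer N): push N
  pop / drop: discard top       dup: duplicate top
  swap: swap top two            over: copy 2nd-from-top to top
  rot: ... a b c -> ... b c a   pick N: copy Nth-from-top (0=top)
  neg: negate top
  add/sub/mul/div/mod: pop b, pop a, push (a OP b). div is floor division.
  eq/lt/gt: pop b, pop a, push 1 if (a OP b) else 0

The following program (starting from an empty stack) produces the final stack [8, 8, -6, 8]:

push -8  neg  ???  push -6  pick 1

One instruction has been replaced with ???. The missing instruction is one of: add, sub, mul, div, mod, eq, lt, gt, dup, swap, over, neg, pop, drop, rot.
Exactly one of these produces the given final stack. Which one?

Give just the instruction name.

Answer: dup

Derivation:
Stack before ???: [8]
Stack after ???:  [8, 8]
The instruction that transforms [8] -> [8, 8] is: dup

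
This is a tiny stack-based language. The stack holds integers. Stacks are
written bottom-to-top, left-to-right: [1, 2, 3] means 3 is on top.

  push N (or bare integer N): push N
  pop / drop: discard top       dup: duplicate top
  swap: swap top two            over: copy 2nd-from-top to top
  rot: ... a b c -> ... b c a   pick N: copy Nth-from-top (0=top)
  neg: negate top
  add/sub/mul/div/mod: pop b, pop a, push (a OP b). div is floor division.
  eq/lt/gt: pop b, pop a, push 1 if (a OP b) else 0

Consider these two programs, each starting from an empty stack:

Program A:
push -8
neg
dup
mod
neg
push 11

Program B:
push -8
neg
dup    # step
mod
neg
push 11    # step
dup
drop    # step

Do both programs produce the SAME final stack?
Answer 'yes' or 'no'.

Answer: yes

Derivation:
Program A trace:
  After 'push -8': [-8]
  After 'neg': [8]
  After 'dup': [8, 8]
  After 'mod': [0]
  After 'neg': [0]
  After 'push 11': [0, 11]
Program A final stack: [0, 11]

Program B trace:
  After 'push -8': [-8]
  After 'neg': [8]
  After 'dup': [8, 8]
  After 'mod': [0]
  After 'neg': [0]
  After 'push 11': [0, 11]
  After 'dup': [0, 11, 11]
  After 'drop': [0, 11]
Program B final stack: [0, 11]
Same: yes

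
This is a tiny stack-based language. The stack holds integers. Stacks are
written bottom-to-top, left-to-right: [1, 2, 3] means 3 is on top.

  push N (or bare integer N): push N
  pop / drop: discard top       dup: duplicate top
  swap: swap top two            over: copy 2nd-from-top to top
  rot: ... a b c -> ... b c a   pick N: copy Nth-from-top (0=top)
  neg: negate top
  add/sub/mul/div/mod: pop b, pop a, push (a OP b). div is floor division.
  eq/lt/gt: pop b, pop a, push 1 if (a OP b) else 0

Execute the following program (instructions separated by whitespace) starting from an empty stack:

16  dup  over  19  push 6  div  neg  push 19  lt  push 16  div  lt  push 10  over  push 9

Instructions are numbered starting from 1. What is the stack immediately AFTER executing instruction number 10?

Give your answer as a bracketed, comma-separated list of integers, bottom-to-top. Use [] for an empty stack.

Answer: [16, 16, 16, 1, 16]

Derivation:
Step 1 ('16'): [16]
Step 2 ('dup'): [16, 16]
Step 3 ('over'): [16, 16, 16]
Step 4 ('19'): [16, 16, 16, 19]
Step 5 ('push 6'): [16, 16, 16, 19, 6]
Step 6 ('div'): [16, 16, 16, 3]
Step 7 ('neg'): [16, 16, 16, -3]
Step 8 ('push 19'): [16, 16, 16, -3, 19]
Step 9 ('lt'): [16, 16, 16, 1]
Step 10 ('push 16'): [16, 16, 16, 1, 16]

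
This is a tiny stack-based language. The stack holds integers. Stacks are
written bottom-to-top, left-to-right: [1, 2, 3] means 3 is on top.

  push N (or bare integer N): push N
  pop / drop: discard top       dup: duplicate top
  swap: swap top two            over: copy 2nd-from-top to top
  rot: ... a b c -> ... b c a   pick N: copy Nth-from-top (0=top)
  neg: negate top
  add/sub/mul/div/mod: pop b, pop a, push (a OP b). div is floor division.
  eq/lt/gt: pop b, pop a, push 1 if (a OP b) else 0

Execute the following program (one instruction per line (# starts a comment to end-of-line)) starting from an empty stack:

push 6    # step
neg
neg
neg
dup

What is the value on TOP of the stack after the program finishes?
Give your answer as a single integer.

After 'push 6': [6]
After 'neg': [-6]
After 'neg': [6]
After 'neg': [-6]
After 'dup': [-6, -6]

Answer: -6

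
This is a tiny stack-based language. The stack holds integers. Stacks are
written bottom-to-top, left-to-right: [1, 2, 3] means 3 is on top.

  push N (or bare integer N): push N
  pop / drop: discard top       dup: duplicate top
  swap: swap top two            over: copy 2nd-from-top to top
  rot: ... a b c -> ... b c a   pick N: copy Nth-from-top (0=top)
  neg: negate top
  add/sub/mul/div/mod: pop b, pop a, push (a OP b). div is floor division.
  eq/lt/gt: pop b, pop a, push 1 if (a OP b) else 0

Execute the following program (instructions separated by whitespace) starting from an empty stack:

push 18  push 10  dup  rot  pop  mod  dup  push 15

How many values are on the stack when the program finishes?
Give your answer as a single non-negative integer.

After 'push 18': stack = [18] (depth 1)
After 'push 10': stack = [18, 10] (depth 2)
After 'dup': stack = [18, 10, 10] (depth 3)
After 'rot': stack = [10, 10, 18] (depth 3)
After 'pop': stack = [10, 10] (depth 2)
After 'mod': stack = [0] (depth 1)
After 'dup': stack = [0, 0] (depth 2)
After 'push 15': stack = [0, 0, 15] (depth 3)

Answer: 3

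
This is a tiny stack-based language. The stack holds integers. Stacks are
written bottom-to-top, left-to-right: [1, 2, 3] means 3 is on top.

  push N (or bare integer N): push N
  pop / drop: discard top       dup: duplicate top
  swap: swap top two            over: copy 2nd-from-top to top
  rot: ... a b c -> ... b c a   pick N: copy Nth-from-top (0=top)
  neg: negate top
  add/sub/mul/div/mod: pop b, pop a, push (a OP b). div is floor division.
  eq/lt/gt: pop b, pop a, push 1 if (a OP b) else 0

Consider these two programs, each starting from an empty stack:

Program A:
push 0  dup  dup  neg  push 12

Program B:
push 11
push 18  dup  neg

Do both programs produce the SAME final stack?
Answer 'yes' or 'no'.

Answer: no

Derivation:
Program A trace:
  After 'push 0': [0]
  After 'dup': [0, 0]
  After 'dup': [0, 0, 0]
  After 'neg': [0, 0, 0]
  After 'push 12': [0, 0, 0, 12]
Program A final stack: [0, 0, 0, 12]

Program B trace:
  After 'push 11': [11]
  After 'push 18': [11, 18]
  After 'dup': [11, 18, 18]
  After 'neg': [11, 18, -18]
Program B final stack: [11, 18, -18]
Same: no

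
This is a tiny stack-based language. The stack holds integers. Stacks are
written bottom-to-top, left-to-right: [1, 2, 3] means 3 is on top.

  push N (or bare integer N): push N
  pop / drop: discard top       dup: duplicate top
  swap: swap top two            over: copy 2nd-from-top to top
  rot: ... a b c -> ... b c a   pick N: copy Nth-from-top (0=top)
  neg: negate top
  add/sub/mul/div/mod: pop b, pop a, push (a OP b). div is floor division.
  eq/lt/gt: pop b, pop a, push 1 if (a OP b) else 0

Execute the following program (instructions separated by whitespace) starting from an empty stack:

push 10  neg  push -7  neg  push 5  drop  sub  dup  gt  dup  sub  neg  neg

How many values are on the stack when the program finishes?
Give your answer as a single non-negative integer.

Answer: 1

Derivation:
After 'push 10': stack = [10] (depth 1)
After 'neg': stack = [-10] (depth 1)
After 'push -7': stack = [-10, -7] (depth 2)
After 'neg': stack = [-10, 7] (depth 2)
After 'push 5': stack = [-10, 7, 5] (depth 3)
After 'drop': stack = [-10, 7] (depth 2)
After 'sub': stack = [-17] (depth 1)
After 'dup': stack = [-17, -17] (depth 2)
After 'gt': stack = [0] (depth 1)
After 'dup': stack = [0, 0] (depth 2)
After 'sub': stack = [0] (depth 1)
After 'neg': stack = [0] (depth 1)
After 'neg': stack = [0] (depth 1)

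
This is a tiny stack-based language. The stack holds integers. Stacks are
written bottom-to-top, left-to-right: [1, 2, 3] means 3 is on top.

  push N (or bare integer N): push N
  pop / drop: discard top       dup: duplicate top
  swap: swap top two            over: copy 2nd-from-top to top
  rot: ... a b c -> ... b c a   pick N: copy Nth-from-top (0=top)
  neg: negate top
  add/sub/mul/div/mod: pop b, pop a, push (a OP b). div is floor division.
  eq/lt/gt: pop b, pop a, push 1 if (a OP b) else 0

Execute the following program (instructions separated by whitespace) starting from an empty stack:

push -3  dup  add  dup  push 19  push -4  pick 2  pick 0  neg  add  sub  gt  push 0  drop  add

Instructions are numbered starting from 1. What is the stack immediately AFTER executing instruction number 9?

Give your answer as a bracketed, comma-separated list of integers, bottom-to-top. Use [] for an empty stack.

Answer: [-6, -6, 19, -4, -6, 6]

Derivation:
Step 1 ('push -3'): [-3]
Step 2 ('dup'): [-3, -3]
Step 3 ('add'): [-6]
Step 4 ('dup'): [-6, -6]
Step 5 ('push 19'): [-6, -6, 19]
Step 6 ('push -4'): [-6, -6, 19, -4]
Step 7 ('pick 2'): [-6, -6, 19, -4, -6]
Step 8 ('pick 0'): [-6, -6, 19, -4, -6, -6]
Step 9 ('neg'): [-6, -6, 19, -4, -6, 6]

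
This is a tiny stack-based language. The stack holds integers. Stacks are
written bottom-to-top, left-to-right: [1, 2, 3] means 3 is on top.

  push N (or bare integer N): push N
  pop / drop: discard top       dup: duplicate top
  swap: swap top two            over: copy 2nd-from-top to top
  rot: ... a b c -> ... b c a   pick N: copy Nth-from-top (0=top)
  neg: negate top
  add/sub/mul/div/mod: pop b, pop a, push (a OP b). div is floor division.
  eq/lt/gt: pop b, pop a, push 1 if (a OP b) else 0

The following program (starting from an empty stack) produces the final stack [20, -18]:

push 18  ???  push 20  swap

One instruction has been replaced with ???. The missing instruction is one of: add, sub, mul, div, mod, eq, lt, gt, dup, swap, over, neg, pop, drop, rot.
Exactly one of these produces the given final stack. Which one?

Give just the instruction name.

Stack before ???: [18]
Stack after ???:  [-18]
The instruction that transforms [18] -> [-18] is: neg

Answer: neg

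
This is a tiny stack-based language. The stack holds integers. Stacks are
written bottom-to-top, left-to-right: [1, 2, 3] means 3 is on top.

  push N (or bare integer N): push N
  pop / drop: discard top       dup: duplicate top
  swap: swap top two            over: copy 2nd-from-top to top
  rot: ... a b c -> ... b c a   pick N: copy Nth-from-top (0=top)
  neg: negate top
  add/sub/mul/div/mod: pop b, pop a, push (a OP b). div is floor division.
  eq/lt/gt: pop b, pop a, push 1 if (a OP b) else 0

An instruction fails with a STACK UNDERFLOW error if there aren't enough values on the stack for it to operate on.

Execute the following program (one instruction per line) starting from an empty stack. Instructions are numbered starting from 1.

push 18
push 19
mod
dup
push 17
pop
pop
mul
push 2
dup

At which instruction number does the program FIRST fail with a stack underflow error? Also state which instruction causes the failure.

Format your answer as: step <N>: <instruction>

Step 1 ('push 18'): stack = [18], depth = 1
Step 2 ('push 19'): stack = [18, 19], depth = 2
Step 3 ('mod'): stack = [18], depth = 1
Step 4 ('dup'): stack = [18, 18], depth = 2
Step 5 ('push 17'): stack = [18, 18, 17], depth = 3
Step 6 ('pop'): stack = [18, 18], depth = 2
Step 7 ('pop'): stack = [18], depth = 1
Step 8 ('mul'): needs 2 value(s) but depth is 1 — STACK UNDERFLOW

Answer: step 8: mul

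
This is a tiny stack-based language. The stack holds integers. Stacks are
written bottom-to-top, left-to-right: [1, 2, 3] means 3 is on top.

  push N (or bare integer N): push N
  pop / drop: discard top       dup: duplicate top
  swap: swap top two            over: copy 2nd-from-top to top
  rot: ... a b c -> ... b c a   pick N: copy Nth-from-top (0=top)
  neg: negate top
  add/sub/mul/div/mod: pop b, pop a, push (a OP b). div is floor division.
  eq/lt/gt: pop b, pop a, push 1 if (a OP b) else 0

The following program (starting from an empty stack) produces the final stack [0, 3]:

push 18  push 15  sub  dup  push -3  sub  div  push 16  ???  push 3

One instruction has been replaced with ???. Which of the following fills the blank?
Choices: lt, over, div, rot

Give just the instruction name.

Answer: div

Derivation:
Stack before ???: [0, 16]
Stack after ???:  [0]
Checking each choice:
  lt: produces [1, 3]
  over: produces [0, 16, 0, 3]
  div: MATCH
  rot: stack underflow (need 3, have 2)


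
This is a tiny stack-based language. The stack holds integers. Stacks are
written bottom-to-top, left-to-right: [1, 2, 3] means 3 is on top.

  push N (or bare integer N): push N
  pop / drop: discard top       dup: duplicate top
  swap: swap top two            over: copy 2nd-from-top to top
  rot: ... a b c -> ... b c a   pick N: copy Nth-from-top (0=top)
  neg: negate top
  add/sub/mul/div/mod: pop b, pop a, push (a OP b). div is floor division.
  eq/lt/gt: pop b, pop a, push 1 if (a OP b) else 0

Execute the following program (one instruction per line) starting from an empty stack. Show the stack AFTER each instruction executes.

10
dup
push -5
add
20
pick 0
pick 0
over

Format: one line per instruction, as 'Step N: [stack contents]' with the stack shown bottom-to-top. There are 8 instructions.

Step 1: [10]
Step 2: [10, 10]
Step 3: [10, 10, -5]
Step 4: [10, 5]
Step 5: [10, 5, 20]
Step 6: [10, 5, 20, 20]
Step 7: [10, 5, 20, 20, 20]
Step 8: [10, 5, 20, 20, 20, 20]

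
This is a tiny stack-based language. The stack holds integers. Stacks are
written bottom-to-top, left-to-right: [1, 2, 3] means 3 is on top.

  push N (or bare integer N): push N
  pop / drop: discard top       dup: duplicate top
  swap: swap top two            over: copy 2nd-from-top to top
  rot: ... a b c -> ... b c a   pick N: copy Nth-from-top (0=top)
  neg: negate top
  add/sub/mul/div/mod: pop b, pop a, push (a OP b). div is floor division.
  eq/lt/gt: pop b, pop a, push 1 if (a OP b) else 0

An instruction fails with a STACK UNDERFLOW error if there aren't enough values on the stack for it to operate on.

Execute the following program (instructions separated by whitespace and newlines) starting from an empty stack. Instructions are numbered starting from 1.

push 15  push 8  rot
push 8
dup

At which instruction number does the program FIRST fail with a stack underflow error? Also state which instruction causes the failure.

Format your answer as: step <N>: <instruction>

Step 1 ('push 15'): stack = [15], depth = 1
Step 2 ('push 8'): stack = [15, 8], depth = 2
Step 3 ('rot'): needs 3 value(s) but depth is 2 — STACK UNDERFLOW

Answer: step 3: rot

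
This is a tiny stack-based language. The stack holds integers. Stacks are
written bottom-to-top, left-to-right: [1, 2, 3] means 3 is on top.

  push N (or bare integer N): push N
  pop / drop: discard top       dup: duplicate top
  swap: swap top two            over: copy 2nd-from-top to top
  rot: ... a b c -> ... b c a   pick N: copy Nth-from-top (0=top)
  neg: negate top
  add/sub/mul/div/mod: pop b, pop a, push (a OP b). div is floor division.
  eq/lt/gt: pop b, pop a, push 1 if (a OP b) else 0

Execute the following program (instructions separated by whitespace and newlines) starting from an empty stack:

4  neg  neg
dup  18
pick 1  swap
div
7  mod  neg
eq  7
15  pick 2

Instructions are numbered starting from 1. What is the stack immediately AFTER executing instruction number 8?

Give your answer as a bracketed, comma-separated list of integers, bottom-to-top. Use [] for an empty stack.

Step 1 ('4'): [4]
Step 2 ('neg'): [-4]
Step 3 ('neg'): [4]
Step 4 ('dup'): [4, 4]
Step 5 ('18'): [4, 4, 18]
Step 6 ('pick 1'): [4, 4, 18, 4]
Step 7 ('swap'): [4, 4, 4, 18]
Step 8 ('div'): [4, 4, 0]

Answer: [4, 4, 0]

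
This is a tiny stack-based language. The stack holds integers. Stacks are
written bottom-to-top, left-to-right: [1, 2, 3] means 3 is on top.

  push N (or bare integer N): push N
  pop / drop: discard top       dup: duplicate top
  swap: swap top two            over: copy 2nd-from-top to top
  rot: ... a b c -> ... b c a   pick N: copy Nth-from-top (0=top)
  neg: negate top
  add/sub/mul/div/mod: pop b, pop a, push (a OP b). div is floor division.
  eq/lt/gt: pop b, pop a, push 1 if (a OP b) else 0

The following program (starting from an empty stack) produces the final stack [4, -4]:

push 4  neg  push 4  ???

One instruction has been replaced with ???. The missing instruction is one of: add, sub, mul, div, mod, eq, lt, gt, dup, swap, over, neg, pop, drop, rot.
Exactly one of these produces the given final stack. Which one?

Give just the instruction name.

Answer: swap

Derivation:
Stack before ???: [-4, 4]
Stack after ???:  [4, -4]
The instruction that transforms [-4, 4] -> [4, -4] is: swap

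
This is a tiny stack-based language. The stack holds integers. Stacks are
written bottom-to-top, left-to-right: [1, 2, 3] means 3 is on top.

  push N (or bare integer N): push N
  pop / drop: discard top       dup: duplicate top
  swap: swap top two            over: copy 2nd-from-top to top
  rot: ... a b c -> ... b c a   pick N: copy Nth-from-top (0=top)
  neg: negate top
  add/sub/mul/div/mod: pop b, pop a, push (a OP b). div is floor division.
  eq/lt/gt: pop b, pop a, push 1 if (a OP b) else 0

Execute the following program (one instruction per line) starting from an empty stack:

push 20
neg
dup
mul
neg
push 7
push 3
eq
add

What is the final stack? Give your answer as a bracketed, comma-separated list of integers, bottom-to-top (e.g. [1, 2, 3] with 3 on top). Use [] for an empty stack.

After 'push 20': [20]
After 'neg': [-20]
After 'dup': [-20, -20]
After 'mul': [400]
After 'neg': [-400]
After 'push 7': [-400, 7]
After 'push 3': [-400, 7, 3]
After 'eq': [-400, 0]
After 'add': [-400]

Answer: [-400]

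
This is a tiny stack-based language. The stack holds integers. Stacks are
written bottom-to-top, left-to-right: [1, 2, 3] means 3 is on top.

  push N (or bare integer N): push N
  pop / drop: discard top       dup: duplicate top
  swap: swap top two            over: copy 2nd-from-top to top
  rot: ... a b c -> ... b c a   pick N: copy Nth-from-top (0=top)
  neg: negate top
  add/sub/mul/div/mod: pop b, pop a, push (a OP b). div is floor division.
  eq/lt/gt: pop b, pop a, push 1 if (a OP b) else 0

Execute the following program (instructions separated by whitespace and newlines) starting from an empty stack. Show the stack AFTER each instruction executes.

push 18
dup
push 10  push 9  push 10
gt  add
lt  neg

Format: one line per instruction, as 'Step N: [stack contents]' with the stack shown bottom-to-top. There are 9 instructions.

Step 1: [18]
Step 2: [18, 18]
Step 3: [18, 18, 10]
Step 4: [18, 18, 10, 9]
Step 5: [18, 18, 10, 9, 10]
Step 6: [18, 18, 10, 0]
Step 7: [18, 18, 10]
Step 8: [18, 0]
Step 9: [18, 0]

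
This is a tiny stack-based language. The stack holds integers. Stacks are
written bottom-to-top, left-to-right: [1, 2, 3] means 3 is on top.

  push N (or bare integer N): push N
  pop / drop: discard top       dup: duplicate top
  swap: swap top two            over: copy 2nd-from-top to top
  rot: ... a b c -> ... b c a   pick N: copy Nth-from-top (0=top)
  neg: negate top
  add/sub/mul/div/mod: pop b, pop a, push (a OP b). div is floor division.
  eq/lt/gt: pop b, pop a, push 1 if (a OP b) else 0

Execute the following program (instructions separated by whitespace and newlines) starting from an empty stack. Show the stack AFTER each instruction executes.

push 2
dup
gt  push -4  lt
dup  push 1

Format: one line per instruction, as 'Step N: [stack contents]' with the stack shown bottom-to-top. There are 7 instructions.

Step 1: [2]
Step 2: [2, 2]
Step 3: [0]
Step 4: [0, -4]
Step 5: [0]
Step 6: [0, 0]
Step 7: [0, 0, 1]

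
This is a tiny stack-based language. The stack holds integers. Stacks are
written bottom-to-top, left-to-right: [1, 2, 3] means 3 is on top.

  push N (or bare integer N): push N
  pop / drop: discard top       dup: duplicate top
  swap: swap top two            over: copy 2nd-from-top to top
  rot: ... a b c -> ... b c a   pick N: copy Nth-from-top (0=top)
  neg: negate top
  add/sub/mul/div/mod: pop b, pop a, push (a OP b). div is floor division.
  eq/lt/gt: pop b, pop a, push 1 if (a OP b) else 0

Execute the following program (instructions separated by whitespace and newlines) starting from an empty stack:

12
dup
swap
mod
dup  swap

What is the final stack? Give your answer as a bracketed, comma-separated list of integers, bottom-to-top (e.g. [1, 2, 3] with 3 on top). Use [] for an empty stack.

After 'push 12': [12]
After 'dup': [12, 12]
After 'swap': [12, 12]
After 'mod': [0]
After 'dup': [0, 0]
After 'swap': [0, 0]

Answer: [0, 0]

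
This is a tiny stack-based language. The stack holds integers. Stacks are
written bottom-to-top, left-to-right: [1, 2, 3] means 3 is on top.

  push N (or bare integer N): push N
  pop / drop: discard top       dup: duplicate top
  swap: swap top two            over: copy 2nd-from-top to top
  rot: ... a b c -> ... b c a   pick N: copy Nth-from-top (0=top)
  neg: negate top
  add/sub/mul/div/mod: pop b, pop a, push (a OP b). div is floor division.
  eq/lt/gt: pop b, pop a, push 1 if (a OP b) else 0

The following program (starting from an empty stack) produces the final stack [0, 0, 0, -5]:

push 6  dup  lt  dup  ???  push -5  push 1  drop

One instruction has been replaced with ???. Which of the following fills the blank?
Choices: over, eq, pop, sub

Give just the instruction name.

Stack before ???: [0, 0]
Stack after ???:  [0, 0, 0]
Checking each choice:
  over: MATCH
  eq: produces [1, -5]
  pop: produces [0, -5]
  sub: produces [0, -5]


Answer: over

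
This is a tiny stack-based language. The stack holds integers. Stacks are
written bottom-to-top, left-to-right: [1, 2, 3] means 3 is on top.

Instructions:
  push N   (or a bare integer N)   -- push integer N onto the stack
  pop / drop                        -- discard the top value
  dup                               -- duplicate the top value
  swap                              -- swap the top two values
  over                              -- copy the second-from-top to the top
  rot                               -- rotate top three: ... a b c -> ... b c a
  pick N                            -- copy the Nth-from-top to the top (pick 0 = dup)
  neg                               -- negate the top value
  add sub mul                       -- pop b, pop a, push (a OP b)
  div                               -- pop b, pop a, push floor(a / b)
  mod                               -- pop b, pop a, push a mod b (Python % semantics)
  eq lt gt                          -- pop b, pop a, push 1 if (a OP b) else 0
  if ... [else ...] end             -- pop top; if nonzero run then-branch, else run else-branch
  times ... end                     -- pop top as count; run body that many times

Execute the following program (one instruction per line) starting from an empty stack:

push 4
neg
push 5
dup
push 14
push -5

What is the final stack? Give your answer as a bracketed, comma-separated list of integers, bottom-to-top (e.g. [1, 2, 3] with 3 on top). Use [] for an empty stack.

Answer: [-4, 5, 5, 14, -5]

Derivation:
After 'push 4': [4]
After 'neg': [-4]
After 'push 5': [-4, 5]
After 'dup': [-4, 5, 5]
After 'push 14': [-4, 5, 5, 14]
After 'push -5': [-4, 5, 5, 14, -5]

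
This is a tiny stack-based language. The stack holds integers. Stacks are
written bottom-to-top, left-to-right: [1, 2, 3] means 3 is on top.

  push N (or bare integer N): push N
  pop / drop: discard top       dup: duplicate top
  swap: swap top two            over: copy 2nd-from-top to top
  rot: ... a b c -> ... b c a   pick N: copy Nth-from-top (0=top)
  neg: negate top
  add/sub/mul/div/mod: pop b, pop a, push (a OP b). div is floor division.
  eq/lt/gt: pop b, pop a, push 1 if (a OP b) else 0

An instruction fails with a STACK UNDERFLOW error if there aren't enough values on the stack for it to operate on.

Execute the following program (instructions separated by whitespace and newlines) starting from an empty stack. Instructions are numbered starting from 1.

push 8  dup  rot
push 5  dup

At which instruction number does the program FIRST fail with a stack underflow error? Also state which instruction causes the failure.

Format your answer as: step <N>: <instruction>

Step 1 ('push 8'): stack = [8], depth = 1
Step 2 ('dup'): stack = [8, 8], depth = 2
Step 3 ('rot'): needs 3 value(s) but depth is 2 — STACK UNDERFLOW

Answer: step 3: rot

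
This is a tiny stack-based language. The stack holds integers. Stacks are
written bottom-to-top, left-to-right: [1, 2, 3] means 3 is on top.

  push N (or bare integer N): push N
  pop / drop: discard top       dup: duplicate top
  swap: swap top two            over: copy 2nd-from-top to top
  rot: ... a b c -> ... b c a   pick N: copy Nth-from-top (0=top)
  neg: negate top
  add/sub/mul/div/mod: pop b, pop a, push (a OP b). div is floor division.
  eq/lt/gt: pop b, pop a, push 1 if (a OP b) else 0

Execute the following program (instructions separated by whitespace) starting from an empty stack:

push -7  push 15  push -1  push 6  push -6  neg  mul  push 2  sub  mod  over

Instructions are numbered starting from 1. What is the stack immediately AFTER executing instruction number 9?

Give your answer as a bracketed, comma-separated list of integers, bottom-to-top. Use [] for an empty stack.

Answer: [-7, 15, -1, 34]

Derivation:
Step 1 ('push -7'): [-7]
Step 2 ('push 15'): [-7, 15]
Step 3 ('push -1'): [-7, 15, -1]
Step 4 ('push 6'): [-7, 15, -1, 6]
Step 5 ('push -6'): [-7, 15, -1, 6, -6]
Step 6 ('neg'): [-7, 15, -1, 6, 6]
Step 7 ('mul'): [-7, 15, -1, 36]
Step 8 ('push 2'): [-7, 15, -1, 36, 2]
Step 9 ('sub'): [-7, 15, -1, 34]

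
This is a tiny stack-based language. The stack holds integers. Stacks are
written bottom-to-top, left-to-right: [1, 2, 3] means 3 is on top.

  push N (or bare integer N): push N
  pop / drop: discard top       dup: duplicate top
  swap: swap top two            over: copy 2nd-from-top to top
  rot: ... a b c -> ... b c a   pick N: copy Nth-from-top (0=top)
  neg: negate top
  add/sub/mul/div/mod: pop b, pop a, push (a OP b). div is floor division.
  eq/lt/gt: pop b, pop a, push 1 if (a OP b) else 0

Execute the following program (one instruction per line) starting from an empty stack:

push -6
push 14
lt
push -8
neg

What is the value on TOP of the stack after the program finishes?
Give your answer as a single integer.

Answer: 8

Derivation:
After 'push -6': [-6]
After 'push 14': [-6, 14]
After 'lt': [1]
After 'push -8': [1, -8]
After 'neg': [1, 8]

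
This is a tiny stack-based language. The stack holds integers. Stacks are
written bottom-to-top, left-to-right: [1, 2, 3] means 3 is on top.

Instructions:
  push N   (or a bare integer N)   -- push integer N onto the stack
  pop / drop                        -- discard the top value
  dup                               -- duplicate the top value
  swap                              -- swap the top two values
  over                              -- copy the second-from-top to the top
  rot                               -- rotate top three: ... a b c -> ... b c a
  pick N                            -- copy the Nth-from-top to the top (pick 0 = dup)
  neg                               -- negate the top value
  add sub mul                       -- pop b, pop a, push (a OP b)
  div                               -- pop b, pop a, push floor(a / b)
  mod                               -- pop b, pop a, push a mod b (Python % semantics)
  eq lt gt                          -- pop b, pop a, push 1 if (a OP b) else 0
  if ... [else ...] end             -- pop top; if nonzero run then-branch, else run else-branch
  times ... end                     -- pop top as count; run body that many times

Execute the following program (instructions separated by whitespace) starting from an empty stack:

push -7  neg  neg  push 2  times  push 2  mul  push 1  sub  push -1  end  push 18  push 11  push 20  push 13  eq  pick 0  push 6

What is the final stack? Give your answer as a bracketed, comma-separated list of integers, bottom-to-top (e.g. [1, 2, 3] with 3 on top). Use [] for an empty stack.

After 'push -7': [-7]
After 'neg': [7]
After 'neg': [-7]
After 'push 2': [-7, 2]
After 'times': [-7]
After 'push 2': [-7, 2]
After 'mul': [-14]
After 'push 1': [-14, 1]
After 'sub': [-15]
After 'push -1': [-15, -1]
After 'push 2': [-15, -1, 2]
After 'mul': [-15, -2]
After 'push 1': [-15, -2, 1]
After 'sub': [-15, -3]
After 'push -1': [-15, -3, -1]
After 'push 18': [-15, -3, -1, 18]
After 'push 11': [-15, -3, -1, 18, 11]
After 'push 20': [-15, -3, -1, 18, 11, 20]
After 'push 13': [-15, -3, -1, 18, 11, 20, 13]
After 'eq': [-15, -3, -1, 18, 11, 0]
After 'pick 0': [-15, -3, -1, 18, 11, 0, 0]
After 'push 6': [-15, -3, -1, 18, 11, 0, 0, 6]

Answer: [-15, -3, -1, 18, 11, 0, 0, 6]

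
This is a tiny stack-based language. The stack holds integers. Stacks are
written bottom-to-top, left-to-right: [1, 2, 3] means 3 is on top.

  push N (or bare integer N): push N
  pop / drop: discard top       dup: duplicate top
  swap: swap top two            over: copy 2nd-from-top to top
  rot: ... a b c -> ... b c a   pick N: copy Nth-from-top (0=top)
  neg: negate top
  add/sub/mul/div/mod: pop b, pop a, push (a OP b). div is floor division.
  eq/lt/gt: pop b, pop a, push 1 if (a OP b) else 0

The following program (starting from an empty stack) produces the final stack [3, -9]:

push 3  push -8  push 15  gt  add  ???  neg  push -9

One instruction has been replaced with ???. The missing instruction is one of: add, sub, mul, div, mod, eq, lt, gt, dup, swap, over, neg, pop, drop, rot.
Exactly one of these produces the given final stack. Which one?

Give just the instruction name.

Answer: neg

Derivation:
Stack before ???: [3]
Stack after ???:  [-3]
The instruction that transforms [3] -> [-3] is: neg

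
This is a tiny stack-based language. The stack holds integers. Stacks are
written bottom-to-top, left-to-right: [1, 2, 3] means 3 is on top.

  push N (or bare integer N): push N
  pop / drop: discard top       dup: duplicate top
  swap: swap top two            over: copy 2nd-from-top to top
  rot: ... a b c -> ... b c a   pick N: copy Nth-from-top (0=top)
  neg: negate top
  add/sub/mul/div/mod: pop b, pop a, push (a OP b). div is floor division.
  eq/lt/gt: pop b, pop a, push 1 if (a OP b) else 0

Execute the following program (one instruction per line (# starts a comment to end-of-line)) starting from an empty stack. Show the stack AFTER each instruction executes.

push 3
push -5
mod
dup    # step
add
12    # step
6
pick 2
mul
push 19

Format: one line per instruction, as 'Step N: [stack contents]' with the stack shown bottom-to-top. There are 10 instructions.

Step 1: [3]
Step 2: [3, -5]
Step 3: [-2]
Step 4: [-2, -2]
Step 5: [-4]
Step 6: [-4, 12]
Step 7: [-4, 12, 6]
Step 8: [-4, 12, 6, -4]
Step 9: [-4, 12, -24]
Step 10: [-4, 12, -24, 19]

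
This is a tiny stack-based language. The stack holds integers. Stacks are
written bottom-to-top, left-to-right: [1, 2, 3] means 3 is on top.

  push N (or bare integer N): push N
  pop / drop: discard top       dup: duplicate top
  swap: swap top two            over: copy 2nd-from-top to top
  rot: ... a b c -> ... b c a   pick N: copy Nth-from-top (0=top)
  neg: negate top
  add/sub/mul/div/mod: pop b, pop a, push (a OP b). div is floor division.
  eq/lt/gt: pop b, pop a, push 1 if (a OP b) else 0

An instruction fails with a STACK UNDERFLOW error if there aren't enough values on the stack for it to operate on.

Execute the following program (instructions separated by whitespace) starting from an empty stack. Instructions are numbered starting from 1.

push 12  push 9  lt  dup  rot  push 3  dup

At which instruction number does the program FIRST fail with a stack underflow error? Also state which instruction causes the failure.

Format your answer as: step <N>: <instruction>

Step 1 ('push 12'): stack = [12], depth = 1
Step 2 ('push 9'): stack = [12, 9], depth = 2
Step 3 ('lt'): stack = [0], depth = 1
Step 4 ('dup'): stack = [0, 0], depth = 2
Step 5 ('rot'): needs 3 value(s) but depth is 2 — STACK UNDERFLOW

Answer: step 5: rot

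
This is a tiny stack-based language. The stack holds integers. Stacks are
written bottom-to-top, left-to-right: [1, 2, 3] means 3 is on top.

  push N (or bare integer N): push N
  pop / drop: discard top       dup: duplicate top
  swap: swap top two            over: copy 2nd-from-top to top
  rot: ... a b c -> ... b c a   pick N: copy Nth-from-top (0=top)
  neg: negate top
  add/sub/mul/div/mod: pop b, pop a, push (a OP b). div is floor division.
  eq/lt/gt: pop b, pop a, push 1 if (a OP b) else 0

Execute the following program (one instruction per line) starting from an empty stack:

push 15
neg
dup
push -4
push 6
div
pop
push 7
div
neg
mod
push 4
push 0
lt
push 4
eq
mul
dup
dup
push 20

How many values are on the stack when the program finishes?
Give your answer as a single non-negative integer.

After 'push 15': stack = [15] (depth 1)
After 'neg': stack = [-15] (depth 1)
After 'dup': stack = [-15, -15] (depth 2)
After 'push -4': stack = [-15, -15, -4] (depth 3)
After 'push 6': stack = [-15, -15, -4, 6] (depth 4)
After 'div': stack = [-15, -15, -1] (depth 3)
After 'pop': stack = [-15, -15] (depth 2)
After 'push 7': stack = [-15, -15, 7] (depth 3)
After 'div': stack = [-15, -3] (depth 2)
After 'neg': stack = [-15, 3] (depth 2)
After 'mod': stack = [0] (depth 1)
After 'push 4': stack = [0, 4] (depth 2)
After 'push 0': stack = [0, 4, 0] (depth 3)
After 'lt': stack = [0, 0] (depth 2)
After 'push 4': stack = [0, 0, 4] (depth 3)
After 'eq': stack = [0, 0] (depth 2)
After 'mul': stack = [0] (depth 1)
After 'dup': stack = [0, 0] (depth 2)
After 'dup': stack = [0, 0, 0] (depth 3)
After 'push 20': stack = [0, 0, 0, 20] (depth 4)

Answer: 4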